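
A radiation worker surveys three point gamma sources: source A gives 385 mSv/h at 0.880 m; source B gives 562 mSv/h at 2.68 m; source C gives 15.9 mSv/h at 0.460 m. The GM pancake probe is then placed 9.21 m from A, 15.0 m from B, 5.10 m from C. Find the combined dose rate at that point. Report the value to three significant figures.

21.6 mSv/h

Each source contributes Iᵢ·(dᵢ/rᵢ)²; contributions add.
A: 385 × (0.880/9.21)² = 3.515 mSv/h
B: 562 × (2.68/15.0)² = 17.94 mSv/h
C: 15.9 × (0.460/5.10)² = 0.1294 mSv/h
Total = 3.515 + 17.94 + 0.1294 = 21.58 mSv/h.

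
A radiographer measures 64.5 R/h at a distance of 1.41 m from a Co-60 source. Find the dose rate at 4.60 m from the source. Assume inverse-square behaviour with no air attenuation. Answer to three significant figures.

Applying the 1/r² law, the rate at 4.60 m is
(1.41/4.60)² = 0.09396, so 64.5 × 0.09396 = 6.060 R/h.

6.06 R/h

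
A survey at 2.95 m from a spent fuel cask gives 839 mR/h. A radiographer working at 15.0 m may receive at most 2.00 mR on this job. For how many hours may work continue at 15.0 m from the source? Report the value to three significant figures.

Applying the 1/r² law, rate at 15.0 m:
(2.95/15.0)² = 0.03868, so 839 × 0.03868 = 32.45 mR/h.
Stay time = 2.00 mR ÷ 32.45 mR/h = 0.06163 h.

0.0616 h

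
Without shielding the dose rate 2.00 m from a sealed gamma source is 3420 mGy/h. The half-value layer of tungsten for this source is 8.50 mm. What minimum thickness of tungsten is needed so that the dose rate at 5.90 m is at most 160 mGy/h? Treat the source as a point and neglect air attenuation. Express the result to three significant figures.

At 5.90 m, distance alone gives (2.00/5.90)² = 0.1149, so 3420 × 0.1149 = 393.0 mGy/h.
Further attenuation needed: 393.0/160 = 2.456.
n = log₂(2.456) = 1.296 half-value layers.
Thickness = 1.296 × 8.50 mm = 11.02 mm.

11.0 mm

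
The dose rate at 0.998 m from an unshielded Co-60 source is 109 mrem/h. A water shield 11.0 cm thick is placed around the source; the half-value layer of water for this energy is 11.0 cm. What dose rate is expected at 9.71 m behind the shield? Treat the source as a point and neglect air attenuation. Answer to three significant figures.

Distance alone: (0.998/9.71)² = 0.01056, so 109 × 0.01056 = 1.151 mrem/h.
Shield: 11.0/11.0 = 1.000 half-value layers → attenuation 2^(−1.000) = 0.5000.
Combined: 1.151 × 0.5000 = 0.5755 mrem/h.

0.576 mrem/h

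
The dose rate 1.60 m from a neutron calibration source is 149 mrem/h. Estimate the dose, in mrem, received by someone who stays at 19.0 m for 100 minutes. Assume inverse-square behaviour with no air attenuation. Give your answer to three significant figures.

1.76 mrem

Intensity scales as (d₁/d₂)², so rate at 19.0 m:
(1.60/19.0)² = 0.007091, so 149 × 0.007091 = 1.057 mrem/h.
Dose = rate × time = 1.057 mrem/h × 1.667 h = 1.762 mrem.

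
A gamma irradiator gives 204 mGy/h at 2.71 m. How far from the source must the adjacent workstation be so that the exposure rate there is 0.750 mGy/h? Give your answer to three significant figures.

Applying the 1/r² law, d₂ = d₁·√(I₁/I₂).
I₁/I₂ = 204/0.750 = 272.0, so d₂ = 2.71 × √272.0 = 44.69 m.

44.7 m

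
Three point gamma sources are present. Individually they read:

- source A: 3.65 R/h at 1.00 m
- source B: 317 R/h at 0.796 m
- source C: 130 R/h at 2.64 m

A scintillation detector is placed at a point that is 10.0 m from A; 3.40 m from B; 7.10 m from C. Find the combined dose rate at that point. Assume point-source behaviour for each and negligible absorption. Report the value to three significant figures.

By superposition, sum each source's inverse-square contribution:
A: 3.65 × (1.00/10.0)² = 0.03650 R/h
B: 317 × (0.796/3.40)² = 17.38 R/h
C: 130 × (2.64/7.10)² = 17.97 R/h
Total = 0.03650 + 17.38 + 17.97 = 35.39 R/h.

35.4 R/h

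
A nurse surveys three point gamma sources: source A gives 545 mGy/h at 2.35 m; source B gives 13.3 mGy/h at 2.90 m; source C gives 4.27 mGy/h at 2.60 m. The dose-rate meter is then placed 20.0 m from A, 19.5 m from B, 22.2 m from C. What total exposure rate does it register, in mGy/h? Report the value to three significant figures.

7.88 mGy/h

Each source contributes Iᵢ·(dᵢ/rᵢ)²; contributions add.
A: 545 × (2.35/20.0)² = 7.524 mGy/h
B: 13.3 × (2.90/19.5)² = 0.2942 mGy/h
C: 4.27 × (2.60/22.2)² = 0.05857 mGy/h
Total = 7.524 + 0.2942 + 0.05857 = 7.877 mGy/h.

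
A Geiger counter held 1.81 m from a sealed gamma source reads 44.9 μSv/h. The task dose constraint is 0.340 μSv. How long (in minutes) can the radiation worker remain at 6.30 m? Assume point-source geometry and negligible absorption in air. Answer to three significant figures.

By the inverse-square law, rate at 6.30 m:
44.9 × (1.81/6.30)² = 44.9 × 0.08254 = 3.706 μSv/h.
Stay time = 0.340 μSv ÷ 3.706 μSv/h = 0.09174 h = 5.504 min.

5.50 min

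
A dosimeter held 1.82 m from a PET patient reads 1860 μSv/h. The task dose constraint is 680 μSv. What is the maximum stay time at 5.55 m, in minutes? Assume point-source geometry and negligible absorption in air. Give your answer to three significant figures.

Applying the 1/r² law, rate at 5.55 m:
1860 × (1.82/5.55)² = 1860 × 0.1075 = 199.9 μSv/h.
Stay time = 680 μSv ÷ 199.9 μSv/h = 3.402 h = 204.1 min.

204 min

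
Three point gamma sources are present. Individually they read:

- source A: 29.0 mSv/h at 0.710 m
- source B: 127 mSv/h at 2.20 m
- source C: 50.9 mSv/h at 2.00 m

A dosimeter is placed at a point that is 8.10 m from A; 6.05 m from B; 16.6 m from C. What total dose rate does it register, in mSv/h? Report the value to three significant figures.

17.8 mSv/h

By superposition, sum each source's inverse-square contribution:
A: 29.0 × (0.710/8.10)² = 0.2228 mSv/h
B: 127 × (2.20/6.05)² = 16.79 mSv/h
C: 50.9 × (2.00/16.6)² = 0.7389 mSv/h
Total = 0.2228 + 16.79 + 0.7389 = 17.75 mSv/h.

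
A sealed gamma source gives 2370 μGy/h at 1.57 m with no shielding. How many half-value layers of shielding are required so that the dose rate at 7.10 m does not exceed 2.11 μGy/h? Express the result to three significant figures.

At 7.10 m, distance alone gives (1.57/7.10)² = 0.04890, so 2370 × 0.04890 = 115.9 μGy/h.
Further attenuation needed: 115.9/2.11 = 54.93.
n = log₂(54.93) = 5.780 half-value layers.

5.78 half-value layers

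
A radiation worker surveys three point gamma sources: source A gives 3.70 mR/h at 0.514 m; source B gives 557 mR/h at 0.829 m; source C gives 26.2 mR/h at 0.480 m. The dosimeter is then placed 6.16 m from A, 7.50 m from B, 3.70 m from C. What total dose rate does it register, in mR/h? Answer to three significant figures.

Each source contributes Iᵢ·(dᵢ/rᵢ)²; contributions add.
A: 3.70 × (0.514/6.16)² = 0.02576 mR/h
B: 557 × (0.829/7.50)² = 6.805 mR/h
C: 26.2 × (0.480/3.70)² = 0.4409 mR/h
Total = 0.02576 + 6.805 + 0.4409 = 7.272 mR/h.

7.27 mR/h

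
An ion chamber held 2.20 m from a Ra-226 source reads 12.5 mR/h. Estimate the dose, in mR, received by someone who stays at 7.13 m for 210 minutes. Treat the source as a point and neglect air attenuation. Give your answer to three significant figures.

Intensity scales as (d₁/d₂)², so rate at 7.13 m:
(2.20/7.13)² = 0.09521, so 12.5 × 0.09521 = 1.190 mR/h.
Dose = rate × time = 1.190 mR/h × 3.500 h = 4.165 mR.

4.17 mR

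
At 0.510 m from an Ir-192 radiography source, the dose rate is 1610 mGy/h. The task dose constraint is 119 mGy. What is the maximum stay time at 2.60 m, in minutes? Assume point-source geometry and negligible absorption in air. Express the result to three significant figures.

115 min

Applying the 1/r² law, rate at 2.60 m:
1610 × (0.510/2.60)² = 1610 × 0.03848 = 61.95 mGy/h.
Stay time = 119 mGy ÷ 61.95 mGy/h = 1.921 h = 115.3 min.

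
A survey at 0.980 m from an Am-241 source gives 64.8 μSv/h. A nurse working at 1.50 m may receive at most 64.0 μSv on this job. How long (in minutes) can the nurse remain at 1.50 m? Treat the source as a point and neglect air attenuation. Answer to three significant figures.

By the inverse-square law, rate at 1.50 m:
64.8 × (0.980/1.50)² = 64.8 × 0.4268 = 27.66 μSv/h.
Stay time = 64.0 μSv ÷ 27.66 μSv/h = 2.314 h = 138.8 min.

139 min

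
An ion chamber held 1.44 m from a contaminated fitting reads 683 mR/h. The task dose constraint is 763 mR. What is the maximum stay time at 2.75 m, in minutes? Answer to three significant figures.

244 min

Intensity scales as (d₁/d₂)², so rate at 2.75 m:
683 × (1.44/2.75)² = 683 × 0.2742 = 187.3 mR/h.
Stay time = 763 mR ÷ 187.3 mR/h = 4.074 h = 244.4 min.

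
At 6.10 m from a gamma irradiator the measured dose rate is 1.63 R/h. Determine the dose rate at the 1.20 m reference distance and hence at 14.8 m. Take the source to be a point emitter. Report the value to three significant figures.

42.1 R/h; 0.277 R/h

Using I₁d₁² = I₂d₂²,
At 1.20 m: 1.63 × (6.10/1.20)² = 1.63 × 25.84 = 42.12 R/h
At 14.8 m: 42.12 × (1.20/14.8)² = 42.12 × 0.006574 = 0.2769 R/h.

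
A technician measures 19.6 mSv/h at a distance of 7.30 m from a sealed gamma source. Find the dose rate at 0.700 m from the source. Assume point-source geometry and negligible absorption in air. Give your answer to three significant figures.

2130 mSv/h

Applying the 1/r² law, the rate at 0.700 m is
19.6 × (7.30/0.700)² = 19.6 × 108.8 = 2132 mSv/h.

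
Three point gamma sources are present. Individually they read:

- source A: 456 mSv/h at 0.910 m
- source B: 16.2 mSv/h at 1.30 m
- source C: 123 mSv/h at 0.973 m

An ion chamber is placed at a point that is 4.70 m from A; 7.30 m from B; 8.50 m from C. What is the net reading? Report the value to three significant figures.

Each source contributes Iᵢ·(dᵢ/rᵢ)²; contributions add.
A: 456 × (0.910/4.70)² = 17.09 mSv/h
B: 16.2 × (1.30/7.30)² = 0.5138 mSv/h
C: 123 × (0.973/8.50)² = 1.612 mSv/h
Total = 17.09 + 0.5138 + 1.612 = 19.22 mSv/h.

19.2 mSv/h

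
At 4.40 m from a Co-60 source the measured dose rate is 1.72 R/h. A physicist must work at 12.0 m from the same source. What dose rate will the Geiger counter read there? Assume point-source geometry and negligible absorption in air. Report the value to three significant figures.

0.231 R/h

Since intensity falls as 1/r², scaling from 4.40 m to 12.0 m:
(4.40/12.0)² = 0.1344, so 1.72 × 0.1344 = 0.2312 R/h.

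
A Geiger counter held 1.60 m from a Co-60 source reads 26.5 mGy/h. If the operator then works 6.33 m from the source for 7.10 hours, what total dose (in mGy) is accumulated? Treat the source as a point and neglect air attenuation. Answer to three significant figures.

12.0 mGy

Using I₁d₁² = I₂d₂², rate at 6.33 m:
(1.60/6.33)² = 0.06389, so 26.5 × 0.06389 = 1.693 mGy/h.
Dose = rate × time = 1.693 mGy/h × 7.100 h = 12.02 mGy.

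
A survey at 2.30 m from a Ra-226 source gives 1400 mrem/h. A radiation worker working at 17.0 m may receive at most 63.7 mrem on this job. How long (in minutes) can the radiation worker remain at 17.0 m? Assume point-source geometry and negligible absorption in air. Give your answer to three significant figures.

149 min

Intensity scales as (d₁/d₂)², so rate at 17.0 m:
(2.30/17.0)² = 0.01830, so 1400 × 0.01830 = 25.62 mrem/h.
Stay time = 63.7 mrem ÷ 25.62 mrem/h = 2.486 h = 149.2 min.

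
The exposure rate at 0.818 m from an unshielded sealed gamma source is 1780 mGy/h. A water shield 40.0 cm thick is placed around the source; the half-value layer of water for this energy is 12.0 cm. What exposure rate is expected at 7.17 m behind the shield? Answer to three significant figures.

2.30 mGy/h

Distance alone: (0.818/7.17)² = 0.01302, so 1780 × 0.01302 = 23.18 mGy/h.
Shield: 40.0/12.0 = 3.333 half-value layers → attenuation 2^(−3.333) = 0.09924.
Combined: 23.18 × 0.09924 = 2.300 mGy/h.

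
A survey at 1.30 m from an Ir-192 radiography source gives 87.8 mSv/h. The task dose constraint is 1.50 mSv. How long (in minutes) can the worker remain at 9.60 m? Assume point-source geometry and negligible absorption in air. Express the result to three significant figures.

55.9 min

Since intensity falls as 1/r², rate at 9.60 m:
87.8 × (1.30/9.60)² = 87.8 × 0.01834 = 1.610 mSv/h.
Stay time = 1.50 mSv ÷ 1.610 mSv/h = 0.9317 h = 55.90 min.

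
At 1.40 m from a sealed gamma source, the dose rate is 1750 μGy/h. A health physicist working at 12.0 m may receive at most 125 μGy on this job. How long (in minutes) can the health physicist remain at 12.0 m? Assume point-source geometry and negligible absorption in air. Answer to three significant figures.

Using I₁d₁² = I₂d₂², rate at 12.0 m:
(1.40/12.0)² = 0.01361, so 1750 × 0.01361 = 23.82 μGy/h.
Stay time = 125 μGy ÷ 23.82 μGy/h = 5.248 h = 314.9 min.

315 min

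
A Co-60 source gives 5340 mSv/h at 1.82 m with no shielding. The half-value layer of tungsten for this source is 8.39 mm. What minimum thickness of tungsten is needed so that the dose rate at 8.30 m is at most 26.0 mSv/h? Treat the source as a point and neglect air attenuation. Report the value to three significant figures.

At 8.30 m, distance alone gives (1.82/8.30)² = 0.04808, so 5340 × 0.04808 = 256.7 mSv/h.
Further attenuation needed: 256.7/26.0 = 9.873.
n = log₂(9.873) = 3.303 half-value layers.
Thickness = 3.303 × 8.39 mm = 27.71 mm.

27.7 mm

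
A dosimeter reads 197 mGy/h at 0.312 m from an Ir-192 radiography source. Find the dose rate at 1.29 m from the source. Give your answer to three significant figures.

11.5 mGy/h

Applying the 1/r² law, the rate at 1.29 m is
197 × (0.312/1.29)² = 197 × 0.05850 = 11.52 mGy/h.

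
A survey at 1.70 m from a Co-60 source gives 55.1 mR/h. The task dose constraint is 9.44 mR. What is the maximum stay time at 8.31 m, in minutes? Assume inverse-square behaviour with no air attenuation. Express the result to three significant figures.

Since intensity falls as 1/r², rate at 8.31 m:
(1.70/8.31)² = 0.04185, so 55.1 × 0.04185 = 2.306 mR/h.
Stay time = 9.44 mR ÷ 2.306 mR/h = 4.094 h = 245.6 min.

246 min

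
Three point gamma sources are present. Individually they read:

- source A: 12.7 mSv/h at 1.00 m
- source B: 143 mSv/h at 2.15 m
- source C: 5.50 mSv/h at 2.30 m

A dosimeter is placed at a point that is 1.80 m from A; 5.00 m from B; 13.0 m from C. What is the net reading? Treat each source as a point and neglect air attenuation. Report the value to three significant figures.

30.5 mSv/h

Each source contributes Iᵢ·(dᵢ/rᵢ)²; contributions add.
A: 12.7 × (1.00/1.80)² = 3.920 mSv/h
B: 143 × (2.15/5.00)² = 26.44 mSv/h
C: 5.50 × (2.30/13.0)² = 0.1722 mSv/h
Total = 3.920 + 26.44 + 0.1722 = 30.53 mSv/h.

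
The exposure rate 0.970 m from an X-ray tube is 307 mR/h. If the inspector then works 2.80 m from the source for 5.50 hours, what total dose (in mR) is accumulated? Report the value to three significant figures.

203 mR

By the inverse-square law, rate at 2.80 m:
307 × (0.970/2.80)² = 307 × 0.1200 = 36.84 mR/h.
Dose = rate × time = 36.84 mR/h × 5.500 h = 202.6 mR.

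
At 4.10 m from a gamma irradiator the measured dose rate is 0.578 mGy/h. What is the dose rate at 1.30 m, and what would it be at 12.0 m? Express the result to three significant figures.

5.75 mGy/h; 0.0675 mGy/h

By the inverse-square law,
At 1.30 m: 0.578 × (4.10/1.30)² = 0.578 × 9.947 = 5.749 mGy/h
At 12.0 m: (1.30/12.0)² = 0.01174, so 5.749 × 0.01174 = 0.06749 mGy/h.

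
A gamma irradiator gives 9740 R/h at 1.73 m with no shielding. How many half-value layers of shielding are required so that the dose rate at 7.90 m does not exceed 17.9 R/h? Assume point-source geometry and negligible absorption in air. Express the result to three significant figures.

4.71 half-value layers

At 7.90 m, distance alone gives (1.73/7.90)² = 0.04796, so 9740 × 0.04796 = 467.1 R/h.
Further attenuation needed: 467.1/17.9 = 26.09.
n = log₂(26.09) = 4.705 half-value layers.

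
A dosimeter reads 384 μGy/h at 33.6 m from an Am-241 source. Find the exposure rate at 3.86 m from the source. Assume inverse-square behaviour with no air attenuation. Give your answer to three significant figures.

Since intensity falls as 1/r², the rate at 3.86 m is
(33.6/3.86)² = 75.77, so 384 × 75.77 = 29100 μGy/h.

29100 μGy/h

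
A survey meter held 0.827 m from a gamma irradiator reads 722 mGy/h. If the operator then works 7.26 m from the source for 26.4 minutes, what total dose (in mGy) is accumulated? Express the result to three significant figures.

4.12 mGy

Applying the 1/r² law, rate at 7.26 m:
(0.827/7.26)² = 0.01298, so 722 × 0.01298 = 9.372 mGy/h.
Dose = rate × time = 9.372 mGy/h × 0.4400 h = 4.124 mGy.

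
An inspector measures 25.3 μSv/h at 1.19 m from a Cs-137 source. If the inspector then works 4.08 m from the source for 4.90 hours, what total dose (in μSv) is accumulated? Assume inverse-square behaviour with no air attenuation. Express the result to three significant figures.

10.5 μSv

Using I₁d₁² = I₂d₂², rate at 4.08 m:
(1.19/4.08)² = 0.08507, so 25.3 × 0.08507 = 2.152 μSv/h.
Dose = rate × time = 2.152 μSv/h × 4.900 h = 10.54 μSv.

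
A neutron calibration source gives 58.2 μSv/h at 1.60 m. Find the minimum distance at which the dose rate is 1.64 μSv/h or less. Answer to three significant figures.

Applying the 1/r² law, d₂ = d₁·√(I₁/I₂).
I₁/I₂ = 58.2/1.64 = 35.49, so d₂ = 1.60 × √35.49 = 9.532 m.

9.53 m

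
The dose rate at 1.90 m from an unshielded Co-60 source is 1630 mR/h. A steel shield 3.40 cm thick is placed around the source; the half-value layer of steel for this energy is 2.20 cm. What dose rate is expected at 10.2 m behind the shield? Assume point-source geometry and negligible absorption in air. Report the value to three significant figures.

19.4 mR/h

Distance alone: (1.90/10.2)² = 0.03470, so 1630 × 0.03470 = 56.56 mR/h.
Shield: 3.40/2.20 = 1.545 half-value layers → attenuation 2^(−1.545) = 0.3427.
Combined: 56.56 × 0.3427 = 19.38 mR/h.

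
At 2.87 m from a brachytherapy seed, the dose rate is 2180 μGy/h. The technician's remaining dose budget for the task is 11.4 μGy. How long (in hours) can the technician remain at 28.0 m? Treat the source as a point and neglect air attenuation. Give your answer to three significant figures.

Applying the 1/r² law, rate at 28.0 m:
(2.87/28.0)² = 0.01051, so 2180 × 0.01051 = 22.91 μGy/h.
Stay time = 11.4 μGy ÷ 22.91 μGy/h = 0.4976 h.

0.498 h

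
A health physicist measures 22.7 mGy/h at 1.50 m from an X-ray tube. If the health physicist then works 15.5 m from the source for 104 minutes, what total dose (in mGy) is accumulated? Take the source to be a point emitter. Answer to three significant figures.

By the inverse-square law, rate at 15.5 m:
22.7 × (1.50/15.5)² = 22.7 × 0.009365 = 0.2126 mGy/h.
Dose = rate × time = 0.2126 mGy/h × 1.733 h = 0.3684 mGy.

0.368 mGy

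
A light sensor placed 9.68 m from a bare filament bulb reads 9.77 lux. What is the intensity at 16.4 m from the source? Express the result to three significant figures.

3.40 lux

Using I₁d₁² = I₂d₂², scaling from 9.68 m to 16.4 m:
9.77 × (9.68/16.4)² = 9.77 × 0.3484 = 3.404 lux.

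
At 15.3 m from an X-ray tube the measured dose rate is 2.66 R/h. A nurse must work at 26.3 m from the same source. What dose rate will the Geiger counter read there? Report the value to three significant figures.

Using I₁d₁² = I₂d₂², scaling from 15.3 m to 26.3 m:
2.66 × (15.3/26.3)² = 2.66 × 0.3384 = 0.9001 R/h.

0.900 R/h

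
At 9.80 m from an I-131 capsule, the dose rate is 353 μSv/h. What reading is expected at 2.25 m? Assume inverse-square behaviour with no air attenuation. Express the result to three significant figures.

6700 μSv/h

Since intensity falls as 1/r², the rate at 2.25 m is
353 × (9.80/2.25)² = 353 × 18.97 = 6696 μSv/h.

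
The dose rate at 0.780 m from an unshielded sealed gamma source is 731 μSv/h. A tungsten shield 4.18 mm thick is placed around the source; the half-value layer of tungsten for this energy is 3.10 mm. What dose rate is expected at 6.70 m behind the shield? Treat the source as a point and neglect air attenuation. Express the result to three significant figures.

Distance alone: (0.780/6.70)² = 0.01355, so 731 × 0.01355 = 9.905 μSv/h.
Shield: 4.18/3.10 = 1.348 half-value layers → attenuation 2^(−1.348) = 0.3928.
Combined: 9.905 × 0.3928 = 3.891 μSv/h.

3.89 μSv/h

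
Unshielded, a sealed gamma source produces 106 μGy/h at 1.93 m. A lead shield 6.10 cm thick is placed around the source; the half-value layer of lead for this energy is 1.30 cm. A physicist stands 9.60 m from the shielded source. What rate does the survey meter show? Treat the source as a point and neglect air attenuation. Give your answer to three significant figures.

0.166 μGy/h

Distance alone: 106 × (1.93/9.60)² = 106 × 0.04042 = 4.285 μGy/h.
Shield: 6.10/1.30 = 4.692 half-value layers → attenuation 2^(−4.692) = 0.03869.
Combined: 4.285 × 0.03869 = 0.1658 μGy/h.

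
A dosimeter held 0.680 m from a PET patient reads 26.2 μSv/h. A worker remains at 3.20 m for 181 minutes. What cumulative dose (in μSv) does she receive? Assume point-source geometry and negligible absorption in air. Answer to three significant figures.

3.57 μSv

Since intensity falls as 1/r², rate at 3.20 m:
26.2 × (0.680/3.20)² = 26.2 × 0.04516 = 1.183 μSv/h.
Dose = rate × time = 1.183 μSv/h × 3.017 h = 3.569 μSv.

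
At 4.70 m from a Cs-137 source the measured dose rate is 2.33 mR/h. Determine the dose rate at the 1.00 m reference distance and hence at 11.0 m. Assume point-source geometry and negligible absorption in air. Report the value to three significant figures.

51.5 mR/h; 0.425 mR/h

Intensity scales as (d₁/d₂)², so
At 1.00 m: 2.33 × (4.70/1.00)² = 2.33 × 22.09 = 51.47 mR/h
At 11.0 m: (1.00/11.0)² = 0.008264, so 51.47 × 0.008264 = 0.4253 mR/h.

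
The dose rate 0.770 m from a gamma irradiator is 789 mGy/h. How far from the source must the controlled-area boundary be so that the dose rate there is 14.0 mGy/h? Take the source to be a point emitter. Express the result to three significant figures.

Intensity scales as (d₁/d₂)², so d₂ = d₁·√(I₁/I₂).
I₁/I₂ = 789/14.0 = 56.36, so d₂ = 0.770 × √56.36 = 5.781 m.

5.78 m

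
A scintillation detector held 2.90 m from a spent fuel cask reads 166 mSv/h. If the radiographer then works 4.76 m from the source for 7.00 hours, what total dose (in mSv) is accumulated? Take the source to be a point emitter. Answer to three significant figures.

Intensity scales as (d₁/d₂)², so rate at 4.76 m:
(2.90/4.76)² = 0.3712, so 166 × 0.3712 = 61.62 mSv/h.
Dose = rate × time = 61.62 mSv/h × 7.000 h = 431.3 mSv.

431 mSv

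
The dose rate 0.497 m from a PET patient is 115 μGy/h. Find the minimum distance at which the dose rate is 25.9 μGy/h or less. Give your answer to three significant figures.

1.05 m

Since intensity falls as 1/r², d₂ = d₁·√(I₁/I₂).
I₁/I₂ = 115/25.9 = 4.440, so d₂ = 0.497 × √4.440 = 1.047 m.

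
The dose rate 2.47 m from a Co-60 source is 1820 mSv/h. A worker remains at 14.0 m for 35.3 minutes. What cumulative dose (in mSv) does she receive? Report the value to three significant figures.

Since intensity falls as 1/r², rate at 14.0 m:
1820 × (2.47/14.0)² = 1820 × 0.03113 = 56.66 mSv/h.
Dose = rate × time = 56.66 mSv/h × 0.5883 h = 33.33 mSv.

33.3 mSv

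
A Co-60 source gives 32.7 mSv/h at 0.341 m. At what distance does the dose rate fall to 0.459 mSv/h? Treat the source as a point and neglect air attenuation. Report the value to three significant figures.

Since intensity falls as 1/r², d₂ = d₁·√(I₁/I₂).
I₁/I₂ = 32.7/0.459 = 71.24, so d₂ = 0.341 × √71.24 = 2.878 m.

2.88 m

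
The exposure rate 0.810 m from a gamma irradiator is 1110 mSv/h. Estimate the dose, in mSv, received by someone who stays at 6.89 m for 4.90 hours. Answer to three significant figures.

By the inverse-square law, rate at 6.89 m:
1110 × (0.810/6.89)² = 1110 × 0.01382 = 15.34 mSv/h.
Dose = rate × time = 15.34 mSv/h × 4.900 h = 75.17 mSv.

75.2 mSv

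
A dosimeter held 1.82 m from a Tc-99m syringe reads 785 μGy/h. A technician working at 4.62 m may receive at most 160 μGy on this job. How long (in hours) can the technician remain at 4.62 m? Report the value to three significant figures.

1.31 h

Applying the 1/r² law, rate at 4.62 m:
(1.82/4.62)² = 0.1552, so 785 × 0.1552 = 121.8 μGy/h.
Stay time = 160 μGy ÷ 121.8 μGy/h = 1.314 h.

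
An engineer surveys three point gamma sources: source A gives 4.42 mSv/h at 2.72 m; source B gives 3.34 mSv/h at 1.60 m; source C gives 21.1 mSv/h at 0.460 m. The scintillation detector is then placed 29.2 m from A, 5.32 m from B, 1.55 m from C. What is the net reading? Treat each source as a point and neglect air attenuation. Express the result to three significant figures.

2.20 mSv/h

By superposition, sum each source's inverse-square contribution:
A: 4.42 × (2.72/29.2)² = 0.03835 mSv/h
B: 3.34 × (1.60/5.32)² = 0.3021 mSv/h
C: 21.1 × (0.460/1.55)² = 1.858 mSv/h
Total = 0.03835 + 0.3021 + 1.858 = 2.198 mSv/h.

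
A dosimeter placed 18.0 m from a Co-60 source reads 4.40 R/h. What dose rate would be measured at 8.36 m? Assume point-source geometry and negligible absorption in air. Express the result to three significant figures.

Intensity scales as (d₁/d₂)², so scaling from 18.0 m to 8.36 m:
(18.0/8.36)² = 4.636, so 4.40 × 4.636 = 20.40 R/h.

20.4 R/h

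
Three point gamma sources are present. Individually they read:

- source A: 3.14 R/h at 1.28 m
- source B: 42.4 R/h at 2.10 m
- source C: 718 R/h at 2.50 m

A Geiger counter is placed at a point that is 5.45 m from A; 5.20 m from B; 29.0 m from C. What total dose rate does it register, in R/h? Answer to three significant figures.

12.4 R/h

By superposition, sum each source's inverse-square contribution:
A: 3.14 × (1.28/5.45)² = 0.1732 R/h
B: 42.4 × (2.10/5.20)² = 6.915 R/h
C: 718 × (2.50/29.0)² = 5.336 R/h
Total = 0.1732 + 6.915 + 5.336 = 12.42 R/h.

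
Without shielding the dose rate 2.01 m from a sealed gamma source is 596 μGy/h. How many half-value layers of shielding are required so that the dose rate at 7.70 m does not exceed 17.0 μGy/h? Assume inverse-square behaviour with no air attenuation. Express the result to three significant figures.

1.26 half-value layers

At 7.70 m, distance alone gives 596 × (2.01/7.70)² = 596 × 0.06814 = 40.61 μGy/h.
Further attenuation needed: 40.61/17.0 = 2.389.
n = log₂(2.389) = 1.256 half-value layers.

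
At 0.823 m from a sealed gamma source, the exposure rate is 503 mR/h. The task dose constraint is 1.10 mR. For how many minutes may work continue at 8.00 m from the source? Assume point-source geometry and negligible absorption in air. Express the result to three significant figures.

12.4 min

Using I₁d₁² = I₂d₂², rate at 8.00 m:
503 × (0.823/8.00)² = 503 × 0.01058 = 5.322 mR/h.
Stay time = 1.10 mR ÷ 5.322 mR/h = 0.2067 h = 12.40 min.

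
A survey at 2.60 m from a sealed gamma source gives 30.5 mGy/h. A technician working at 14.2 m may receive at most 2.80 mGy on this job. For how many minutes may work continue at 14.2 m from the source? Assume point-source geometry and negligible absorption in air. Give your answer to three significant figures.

Intensity scales as (d₁/d₂)², so rate at 14.2 m:
30.5 × (2.60/14.2)² = 30.5 × 0.03353 = 1.023 mGy/h.
Stay time = 2.80 mGy ÷ 1.023 mGy/h = 2.737 h = 164.2 min.

164 min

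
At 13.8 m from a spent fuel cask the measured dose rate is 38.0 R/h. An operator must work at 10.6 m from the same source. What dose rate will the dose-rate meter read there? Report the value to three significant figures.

64.4 R/h

Using I₁d₁² = I₂d₂², scaling from 13.8 m to 10.6 m:
38.0 × (13.8/10.6)² = 38.0 × 1.695 = 64.41 R/h.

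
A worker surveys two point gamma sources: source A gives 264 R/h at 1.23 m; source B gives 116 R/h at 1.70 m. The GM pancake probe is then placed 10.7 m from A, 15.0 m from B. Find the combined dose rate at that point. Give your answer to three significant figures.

By superposition, sum each source's inverse-square contribution:
A: 264 × (1.23/10.7)² = 3.489 R/h
B: 116 × (1.70/15.0)² = 1.490 R/h
Total = 3.489 + 1.490 = 4.979 R/h.

4.98 R/h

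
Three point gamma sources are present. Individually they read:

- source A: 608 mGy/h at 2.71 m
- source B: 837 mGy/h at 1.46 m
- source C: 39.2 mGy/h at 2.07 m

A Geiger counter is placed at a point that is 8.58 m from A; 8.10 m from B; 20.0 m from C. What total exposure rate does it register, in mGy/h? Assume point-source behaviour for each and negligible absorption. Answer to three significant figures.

Each source contributes Iᵢ·(dᵢ/rᵢ)²; contributions add.
A: 608 × (2.71/8.58)² = 60.66 mGy/h
B: 837 × (1.46/8.10)² = 27.19 mGy/h
C: 39.2 × (2.07/20.0)² = 0.4199 mGy/h
Total = 60.66 + 27.19 + 0.4199 = 88.27 mGy/h.

88.3 mGy/h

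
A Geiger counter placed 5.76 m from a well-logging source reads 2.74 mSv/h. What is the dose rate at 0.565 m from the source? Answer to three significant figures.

Applying the 1/r² law, scaling from 5.76 m to 0.565 m:
2.74 × (5.76/0.565)² = 2.74 × 103.9 = 284.7 mSv/h.

285 mSv/h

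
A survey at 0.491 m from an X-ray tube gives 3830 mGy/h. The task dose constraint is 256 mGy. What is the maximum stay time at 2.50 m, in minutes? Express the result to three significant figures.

Using I₁d₁² = I₂d₂², rate at 2.50 m:
3830 × (0.491/2.50)² = 3830 × 0.03857 = 147.7 mGy/h.
Stay time = 256 mGy ÷ 147.7 mGy/h = 1.733 h = 104.0 min.

104 min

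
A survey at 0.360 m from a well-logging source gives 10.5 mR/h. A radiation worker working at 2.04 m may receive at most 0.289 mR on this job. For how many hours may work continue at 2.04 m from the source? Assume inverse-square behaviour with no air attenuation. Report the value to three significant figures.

0.884 h

Applying the 1/r² law, rate at 2.04 m:
10.5 × (0.360/2.04)² = 10.5 × 0.03114 = 0.3270 mR/h.
Stay time = 0.289 mR ÷ 0.3270 mR/h = 0.8838 h.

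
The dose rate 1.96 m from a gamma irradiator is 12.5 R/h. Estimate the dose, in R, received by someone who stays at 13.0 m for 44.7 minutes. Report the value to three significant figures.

Using I₁d₁² = I₂d₂², rate at 13.0 m:
12.5 × (1.96/13.0)² = 12.5 × 0.02273 = 0.2841 R/h.
Dose = rate × time = 0.2841 R/h × 0.7450 h = 0.2117 R.

0.212 R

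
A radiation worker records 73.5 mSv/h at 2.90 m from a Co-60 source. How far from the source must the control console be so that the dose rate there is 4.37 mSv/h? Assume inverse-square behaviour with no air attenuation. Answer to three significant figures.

Using I₁d₁² = I₂d₂², d₂ = d₁·√(I₁/I₂).
I₁/I₂ = 73.5/4.37 = 16.82, so d₂ = 2.90 × √16.82 = 11.89 m.

11.9 m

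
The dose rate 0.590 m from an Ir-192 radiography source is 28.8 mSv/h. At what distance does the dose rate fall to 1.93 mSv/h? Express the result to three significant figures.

Intensity scales as (d₁/d₂)², so d₂ = d₁·√(I₁/I₂).
I₁/I₂ = 28.8/1.93 = 14.92, so d₂ = 0.590 × √14.92 = 2.279 m.

2.28 m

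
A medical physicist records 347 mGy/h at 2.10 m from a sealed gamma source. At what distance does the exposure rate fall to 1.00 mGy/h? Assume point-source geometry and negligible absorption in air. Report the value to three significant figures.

39.1 m

Intensity scales as (d₁/d₂)², so d₂ = d₁·√(I₁/I₂).
I₁/I₂ = 347/1.00 = 347.0, so d₂ = 2.10 × √347.0 = 39.12 m.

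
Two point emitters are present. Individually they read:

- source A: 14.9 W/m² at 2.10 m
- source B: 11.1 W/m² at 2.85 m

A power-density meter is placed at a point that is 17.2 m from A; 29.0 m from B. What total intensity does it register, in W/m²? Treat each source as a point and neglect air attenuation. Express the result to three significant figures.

By superposition, sum each source's inverse-square contribution:
A: 14.9 × (2.10/17.2)² = 0.2221 W/m²
B: 11.1 × (2.85/29.0)² = 0.1072 W/m²
Total = 0.2221 + 0.1072 = 0.3293 W/m².

0.329 W/m²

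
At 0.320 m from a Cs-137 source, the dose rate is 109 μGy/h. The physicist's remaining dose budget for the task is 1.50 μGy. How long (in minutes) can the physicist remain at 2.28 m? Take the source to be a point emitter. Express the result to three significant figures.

41.9 min

Applying the 1/r² law, rate at 2.28 m:
109 × (0.320/2.28)² = 109 × 0.01970 = 2.147 μGy/h.
Stay time = 1.50 μGy ÷ 2.147 μGy/h = 0.6986 h = 41.92 min.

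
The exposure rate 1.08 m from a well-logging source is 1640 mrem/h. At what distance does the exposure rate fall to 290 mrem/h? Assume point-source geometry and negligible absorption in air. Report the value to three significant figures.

Intensity scales as (d₁/d₂)², so d₂ = d₁·√(I₁/I₂).
I₁/I₂ = 1640/290 = 5.655, so d₂ = 1.08 × √5.655 = 2.568 m.

2.57 m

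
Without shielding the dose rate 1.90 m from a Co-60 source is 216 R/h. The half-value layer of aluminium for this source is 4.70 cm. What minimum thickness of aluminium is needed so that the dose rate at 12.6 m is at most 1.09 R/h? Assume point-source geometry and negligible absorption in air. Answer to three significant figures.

10.2 cm

At 12.6 m, distance alone gives 216 × (1.90/12.6)² = 216 × 0.02274 = 4.912 R/h.
Further attenuation needed: 4.912/1.09 = 4.506.
n = log₂(4.506) = 2.172 half-value layers.
Thickness = 2.172 × 4.70 cm = 10.21 cm.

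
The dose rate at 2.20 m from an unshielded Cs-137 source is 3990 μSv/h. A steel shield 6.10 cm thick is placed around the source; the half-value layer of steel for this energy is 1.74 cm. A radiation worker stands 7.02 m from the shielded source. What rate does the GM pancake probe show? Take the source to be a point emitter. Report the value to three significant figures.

34.5 μSv/h

Distance alone: (2.20/7.02)² = 0.09821, so 3990 × 0.09821 = 391.9 μSv/h.
Shield: 6.10/1.74 = 3.506 half-value layers → attenuation 2^(−3.506) = 0.08802.
Combined: 391.9 × 0.08802 = 34.50 μSv/h.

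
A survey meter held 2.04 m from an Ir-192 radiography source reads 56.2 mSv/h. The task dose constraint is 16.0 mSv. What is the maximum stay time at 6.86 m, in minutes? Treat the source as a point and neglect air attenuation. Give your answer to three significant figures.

Using I₁d₁² = I₂d₂², rate at 6.86 m:
56.2 × (2.04/6.86)² = 56.2 × 0.08843 = 4.970 mSv/h.
Stay time = 16.0 mSv ÷ 4.970 mSv/h = 3.219 h = 193.1 min.

193 min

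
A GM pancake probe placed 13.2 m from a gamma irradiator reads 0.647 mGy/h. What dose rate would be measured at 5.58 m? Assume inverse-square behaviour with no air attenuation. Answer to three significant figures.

3.62 mGy/h

By the inverse-square law, scaling from 13.2 m to 5.58 m:
(13.2/5.58)² = 5.596, so 0.647 × 5.596 = 3.621 mGy/h.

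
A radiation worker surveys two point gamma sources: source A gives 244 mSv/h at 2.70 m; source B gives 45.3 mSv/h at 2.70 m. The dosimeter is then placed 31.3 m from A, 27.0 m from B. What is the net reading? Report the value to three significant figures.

By superposition, sum each source's inverse-square contribution:
A: 244 × (2.70/31.3)² = 1.816 mSv/h
B: 45.3 × (2.70/27.0)² = 0.4530 mSv/h
Total = 1.816 + 0.4530 = 2.269 mSv/h.

2.27 mSv/h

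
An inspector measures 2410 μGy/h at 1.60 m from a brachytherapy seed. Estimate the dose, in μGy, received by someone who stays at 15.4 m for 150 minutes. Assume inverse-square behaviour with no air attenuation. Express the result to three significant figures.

Using I₁d₁² = I₂d₂², rate at 15.4 m:
(1.60/15.4)² = 0.01079, so 2410 × 0.01079 = 26.00 μGy/h.
Dose = rate × time = 26.00 μGy/h × 2.500 h = 65.00 μGy.

65.0 μGy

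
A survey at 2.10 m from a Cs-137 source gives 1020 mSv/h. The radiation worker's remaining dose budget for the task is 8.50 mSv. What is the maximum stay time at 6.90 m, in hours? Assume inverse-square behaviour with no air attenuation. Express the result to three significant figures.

Intensity scales as (d₁/d₂)², so rate at 6.90 m:
1020 × (2.10/6.90)² = 1020 × 0.09263 = 94.48 mSv/h.
Stay time = 8.50 mSv ÷ 94.48 mSv/h = 0.08997 h.

0.0900 h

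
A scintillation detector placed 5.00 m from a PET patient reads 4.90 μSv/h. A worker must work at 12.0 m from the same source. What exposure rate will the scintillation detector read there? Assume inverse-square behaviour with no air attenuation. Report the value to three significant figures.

0.851 μSv/h

By the inverse-square law, scaling from 5.00 m to 12.0 m:
4.90 × (5.00/12.0)² = 4.90 × 0.1736 = 0.8506 μSv/h.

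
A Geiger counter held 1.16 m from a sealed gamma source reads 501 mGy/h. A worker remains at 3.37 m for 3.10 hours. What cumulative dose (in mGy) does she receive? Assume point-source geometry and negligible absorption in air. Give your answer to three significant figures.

184 mGy

Applying the 1/r² law, rate at 3.37 m:
(1.16/3.37)² = 0.1185, so 501 × 0.1185 = 59.37 mGy/h.
Dose = rate × time = 59.37 mGy/h × 3.100 h = 184.0 mGy.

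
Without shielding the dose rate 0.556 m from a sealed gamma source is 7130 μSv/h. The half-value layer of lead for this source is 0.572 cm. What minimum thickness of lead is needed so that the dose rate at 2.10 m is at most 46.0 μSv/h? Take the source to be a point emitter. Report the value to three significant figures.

1.97 cm

At 2.10 m, distance alone gives (0.556/2.10)² = 0.07010, so 7130 × 0.07010 = 499.8 μSv/h.
Further attenuation needed: 499.8/46.0 = 10.87.
n = log₂(10.87) = 3.442 half-value layers.
Thickness = 3.442 × 0.572 cm = 1.969 cm.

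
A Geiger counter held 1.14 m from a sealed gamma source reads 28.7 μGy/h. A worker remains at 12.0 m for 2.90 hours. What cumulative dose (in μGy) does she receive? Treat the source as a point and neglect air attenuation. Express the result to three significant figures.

0.751 μGy

Since intensity falls as 1/r², rate at 12.0 m:
(1.14/12.0)² = 0.009025, so 28.7 × 0.009025 = 0.2590 μGy/h.
Dose = rate × time = 0.2590 μGy/h × 2.900 h = 0.7511 μGy.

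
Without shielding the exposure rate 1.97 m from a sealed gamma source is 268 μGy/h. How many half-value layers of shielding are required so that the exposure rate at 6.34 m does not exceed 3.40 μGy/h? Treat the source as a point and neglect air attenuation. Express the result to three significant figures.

At 6.34 m, distance alone gives (1.97/6.34)² = 0.09655, so 268 × 0.09655 = 25.88 μGy/h.
Further attenuation needed: 25.88/3.40 = 7.612.
n = log₂(7.612) = 2.928 half-value layers.

2.93 half-value layers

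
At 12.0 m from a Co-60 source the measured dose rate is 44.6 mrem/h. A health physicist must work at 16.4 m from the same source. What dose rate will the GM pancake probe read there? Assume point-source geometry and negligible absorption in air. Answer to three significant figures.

Intensity scales as (d₁/d₂)², so scaling from 12.0 m to 16.4 m:
44.6 × (12.0/16.4)² = 44.6 × 0.5354 = 23.88 mrem/h.

23.9 mrem/h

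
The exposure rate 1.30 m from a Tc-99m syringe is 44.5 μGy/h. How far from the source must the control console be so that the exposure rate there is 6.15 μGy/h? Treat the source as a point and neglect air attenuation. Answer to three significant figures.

3.50 m

Since intensity falls as 1/r², d₂ = d₁·√(I₁/I₂).
I₁/I₂ = 44.5/6.15 = 7.236, so d₂ = 1.30 × √7.236 = 3.497 m.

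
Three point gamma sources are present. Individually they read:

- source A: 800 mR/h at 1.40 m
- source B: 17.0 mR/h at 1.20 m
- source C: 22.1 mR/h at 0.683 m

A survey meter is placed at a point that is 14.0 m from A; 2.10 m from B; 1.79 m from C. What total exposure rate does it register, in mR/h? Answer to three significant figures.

16.8 mR/h

By superposition, sum each source's inverse-square contribution:
A: 800 × (1.40/14.0)² = 8.000 mR/h
B: 17.0 × (1.20/2.10)² = 5.551 mR/h
C: 22.1 × (0.683/1.79)² = 3.218 mR/h
Total = 8.000 + 5.551 + 3.218 = 16.77 mR/h.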